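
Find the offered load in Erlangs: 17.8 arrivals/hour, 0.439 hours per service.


Offered load a = lambda * E[S] = 17.8 * 0.439 = 7.81 Erlangs

7.81 Erlangs


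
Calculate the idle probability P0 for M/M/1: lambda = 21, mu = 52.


P0 = 1 - rho = 1 - 21/52 = 0.5962

0.5962


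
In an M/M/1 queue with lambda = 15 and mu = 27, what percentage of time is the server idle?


Idle fraction = (1 - rho) * 100 = (1 - 15/27) * 100 = 44.4%

44.4%


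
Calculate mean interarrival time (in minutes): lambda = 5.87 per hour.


Mean interarrival time = 60/lambda = 60/5.87 = 10.22 minutes

10.22 minutes


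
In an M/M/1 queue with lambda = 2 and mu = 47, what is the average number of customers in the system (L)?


rho = 2/47; L = rho/(1-rho) = 0.04

0.04


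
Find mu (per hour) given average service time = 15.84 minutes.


mu = 60 / avg_service_time = 60 / 15.84 = 3.79 per hour

3.79 per hour


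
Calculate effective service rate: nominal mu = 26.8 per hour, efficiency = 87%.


Effective rate = mu * efficiency = 26.8 * 0.87 = 23.32 per hour

23.32 per hour


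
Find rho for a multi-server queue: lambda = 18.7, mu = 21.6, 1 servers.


rho = lambda / (c * mu) = 18.7 / (1 * 21.6) = 0.8657

0.8657


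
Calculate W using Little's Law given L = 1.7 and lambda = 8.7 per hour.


W = L / lambda = 1.7 / 8.7 = 0.1954 hours

0.1954 hours


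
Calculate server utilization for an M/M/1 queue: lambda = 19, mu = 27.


rho = lambda/mu = 19/27 = 0.7037

0.7037


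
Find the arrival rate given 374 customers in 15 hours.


lambda = total arrivals / time = 374 / 15 = 24.93 per hour

24.93 per hour


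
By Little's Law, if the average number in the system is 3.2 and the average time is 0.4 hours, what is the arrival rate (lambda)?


lambda = L / W = 3.2 / 0.4 = 8.0 per hour

8.0 per hour


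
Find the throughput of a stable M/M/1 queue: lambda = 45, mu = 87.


For a stable queue (lambda < mu), throughput = lambda = 45 per hour

45 per hour


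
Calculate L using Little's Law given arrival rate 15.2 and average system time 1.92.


L = lambda * W = 15.2 * 1.92 = 29.18

29.18


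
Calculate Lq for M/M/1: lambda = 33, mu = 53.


rho = 33/53; Lq = rho^2/(1-rho) = 1.03

1.03


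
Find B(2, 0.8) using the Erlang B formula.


B(N,A) = (A^N/N!) / sum(A^k/k!, k=0..N) with N=2, A=0.8 = 0.1509

0.1509


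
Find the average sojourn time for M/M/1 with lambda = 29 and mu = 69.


W = 1/(mu - lambda) = 1/(69 - 29) = 0.025 hours

0.025 hours


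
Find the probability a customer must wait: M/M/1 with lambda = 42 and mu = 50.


P(wait) = rho = lambda/mu = 42/50 = 0.84

0.84


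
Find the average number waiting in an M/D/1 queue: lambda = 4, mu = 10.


M/D/1: Lq = rho^2 / (2*(1-rho)) where rho = 4/10; Lq = 0.13

0.13


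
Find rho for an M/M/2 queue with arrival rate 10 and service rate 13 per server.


rho = lambda/(c*mu) = 10/(2*13) = 0.3846

0.3846


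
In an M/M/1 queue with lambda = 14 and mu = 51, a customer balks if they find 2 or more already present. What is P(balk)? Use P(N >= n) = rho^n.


P(N >= 2) = rho^2 = (14/51)^2 = 0.0754

0.0754


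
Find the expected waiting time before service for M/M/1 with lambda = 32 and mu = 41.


rho = 32/41; Wq = rho/(mu - lambda) = 0.0867 hours

0.0867 hours


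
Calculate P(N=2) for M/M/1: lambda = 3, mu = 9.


rho = 3/9; P(n) = (1-rho)*rho^n = (1-3/9)*(3/9)^2 = 0.0741

0.0741


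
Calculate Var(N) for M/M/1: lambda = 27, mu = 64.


rho = 27/64; Var(N) = rho/(1-rho)^2 = 1.26

1.26


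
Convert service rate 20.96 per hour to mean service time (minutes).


Mean service time = 60/mu = 60/20.96 = 2.86 minutes

2.86 minutes


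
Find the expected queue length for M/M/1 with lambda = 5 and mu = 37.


rho = 5/37; Lq = rho^2/(1-rho) = 0.02

0.02


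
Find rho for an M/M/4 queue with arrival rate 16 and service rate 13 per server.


rho = lambda/(c*mu) = 16/(4*13) = 0.3077

0.3077


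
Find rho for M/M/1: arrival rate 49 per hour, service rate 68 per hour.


rho = lambda/mu = 49/68 = 0.7206

0.7206


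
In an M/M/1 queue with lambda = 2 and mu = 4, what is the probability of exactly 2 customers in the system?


rho = 2/4; P(n) = (1-rho)*rho^n = (1-2/4)*(2/4)^2 = 0.125

0.125


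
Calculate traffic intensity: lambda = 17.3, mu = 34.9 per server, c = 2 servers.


rho = lambda / (c * mu) = 17.3 / (2 * 34.9) = 0.2479

0.2479


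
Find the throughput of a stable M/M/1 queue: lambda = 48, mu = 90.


For a stable queue (lambda < mu), throughput = lambda = 48 per hour

48 per hour


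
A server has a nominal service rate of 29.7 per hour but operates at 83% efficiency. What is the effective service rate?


Effective rate = mu * efficiency = 29.7 * 0.83 = 24.65 per hour

24.65 per hour


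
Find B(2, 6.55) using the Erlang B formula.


B(N,A) = (A^N/N!) / sum(A^k/k!, k=0..N) with N=2, A=6.55 = 0.7397

0.7397


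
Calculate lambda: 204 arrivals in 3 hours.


lambda = total arrivals / time = 204 / 3 = 68.0 per hour

68.0 per hour


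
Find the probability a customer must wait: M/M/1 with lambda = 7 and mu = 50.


P(wait) = rho = lambda/mu = 7/50 = 0.14

0.14


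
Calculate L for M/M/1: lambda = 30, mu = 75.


rho = 30/75; L = rho/(1-rho) = 0.67

0.67


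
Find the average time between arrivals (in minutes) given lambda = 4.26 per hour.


Mean interarrival time = 60/lambda = 60/4.26 = 14.08 minutes

14.08 minutes


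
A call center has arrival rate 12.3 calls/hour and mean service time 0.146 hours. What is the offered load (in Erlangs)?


Offered load a = lambda * E[S] = 12.3 * 0.146 = 1.8 Erlangs

1.8 Erlangs


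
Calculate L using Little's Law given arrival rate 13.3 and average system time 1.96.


L = lambda * W = 13.3 * 1.96 = 26.07

26.07


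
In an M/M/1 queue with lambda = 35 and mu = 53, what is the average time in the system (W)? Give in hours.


W = 1/(mu - lambda) = 1/(53 - 35) = 0.0556 hours

0.0556 hours


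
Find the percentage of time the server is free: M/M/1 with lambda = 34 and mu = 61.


Idle fraction = (1 - rho) * 100 = (1 - 34/61) * 100 = 44.3%

44.3%


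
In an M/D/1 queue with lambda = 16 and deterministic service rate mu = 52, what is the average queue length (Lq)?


M/D/1: Lq = rho^2 / (2*(1-rho)) where rho = 16/52; Lq = 0.07

0.07


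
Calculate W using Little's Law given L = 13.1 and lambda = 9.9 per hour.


W = L / lambda = 13.1 / 9.9 = 1.3232 hours

1.3232 hours


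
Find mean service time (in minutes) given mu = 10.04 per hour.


Mean service time = 60/mu = 60/10.04 = 5.98 minutes

5.98 minutes


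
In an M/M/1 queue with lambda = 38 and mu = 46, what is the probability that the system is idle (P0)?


P0 = 1 - rho = 1 - 38/46 = 0.1739

0.1739


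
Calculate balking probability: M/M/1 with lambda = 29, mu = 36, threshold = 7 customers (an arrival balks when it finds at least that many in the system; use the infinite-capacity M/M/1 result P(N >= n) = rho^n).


P(N >= 7) = rho^7 = (29/36)^7 = 0.2201

0.2201


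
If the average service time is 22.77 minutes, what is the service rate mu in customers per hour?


mu = 60 / avg_service_time = 60 / 22.77 = 2.64 per hour

2.64 per hour


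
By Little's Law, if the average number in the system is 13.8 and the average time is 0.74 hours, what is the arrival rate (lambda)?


lambda = L / W = 13.8 / 0.74 = 18.65 per hour

18.65 per hour


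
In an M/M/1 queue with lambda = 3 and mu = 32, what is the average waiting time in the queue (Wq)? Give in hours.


rho = 3/32; Wq = rho/(mu - lambda) = 0.0032 hours

0.0032 hours


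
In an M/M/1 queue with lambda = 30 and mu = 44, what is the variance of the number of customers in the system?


rho = 30/44; Var(N) = rho/(1-rho)^2 = 6.73

6.73


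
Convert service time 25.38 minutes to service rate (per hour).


mu = 60 / avg_service_time = 60 / 25.38 = 2.36 per hour

2.36 per hour


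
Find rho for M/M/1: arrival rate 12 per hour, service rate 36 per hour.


rho = lambda/mu = 12/36 = 0.3333

0.3333


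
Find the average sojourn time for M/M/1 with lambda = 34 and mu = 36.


W = 1/(mu - lambda) = 1/(36 - 34) = 0.5 hours

0.5 hours


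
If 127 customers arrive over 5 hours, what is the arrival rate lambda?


lambda = total arrivals / time = 127 / 5 = 25.4 per hour

25.4 per hour


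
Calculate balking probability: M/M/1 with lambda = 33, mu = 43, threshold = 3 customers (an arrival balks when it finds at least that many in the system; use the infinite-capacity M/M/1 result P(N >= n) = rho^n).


P(N >= 3) = rho^3 = (33/43)^3 = 0.452

0.452


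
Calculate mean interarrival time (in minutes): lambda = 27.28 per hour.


Mean interarrival time = 60/lambda = 60/27.28 = 2.2 minutes

2.2 minutes


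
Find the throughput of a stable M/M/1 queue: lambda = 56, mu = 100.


For a stable queue (lambda < mu), throughput = lambda = 56 per hour

56 per hour


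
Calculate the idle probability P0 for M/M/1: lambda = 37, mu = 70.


P0 = 1 - rho = 1 - 37/70 = 0.4714

0.4714


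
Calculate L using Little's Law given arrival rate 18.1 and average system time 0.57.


L = lambda * W = 18.1 * 0.57 = 10.32

10.32


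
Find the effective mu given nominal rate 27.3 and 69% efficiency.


Effective rate = mu * efficiency = 27.3 * 0.69 = 18.84 per hour

18.84 per hour


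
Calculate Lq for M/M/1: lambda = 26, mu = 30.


rho = 26/30; Lq = rho^2/(1-rho) = 5.63

5.63


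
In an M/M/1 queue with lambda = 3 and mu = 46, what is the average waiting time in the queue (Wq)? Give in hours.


rho = 3/46; Wq = rho/(mu - lambda) = 0.0015 hours

0.0015 hours


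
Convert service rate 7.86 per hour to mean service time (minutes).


Mean service time = 60/mu = 60/7.86 = 7.63 minutes

7.63 minutes


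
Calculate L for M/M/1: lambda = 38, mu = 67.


rho = 38/67; L = rho/(1-rho) = 1.31

1.31


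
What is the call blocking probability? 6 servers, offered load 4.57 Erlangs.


B(N,A) = (A^N/N!) / sum(A^k/k!, k=0..N) with N=6, A=4.57 = 0.1594

0.1594


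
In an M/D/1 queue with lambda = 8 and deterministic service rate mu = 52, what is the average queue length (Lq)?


M/D/1: Lq = rho^2 / (2*(1-rho)) where rho = 8/52; Lq = 0.01

0.01


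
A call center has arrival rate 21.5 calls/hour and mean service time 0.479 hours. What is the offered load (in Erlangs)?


Offered load a = lambda * E[S] = 21.5 * 0.479 = 10.3 Erlangs

10.3 Erlangs


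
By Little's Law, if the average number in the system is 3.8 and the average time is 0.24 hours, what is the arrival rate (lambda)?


lambda = L / W = 3.8 / 0.24 = 15.83 per hour

15.83 per hour


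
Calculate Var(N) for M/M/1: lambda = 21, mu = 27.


rho = 21/27; Var(N) = rho/(1-rho)^2 = 15.75

15.75


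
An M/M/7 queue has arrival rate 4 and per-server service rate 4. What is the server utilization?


rho = lambda/(c*mu) = 4/(7*4) = 0.1429

0.1429


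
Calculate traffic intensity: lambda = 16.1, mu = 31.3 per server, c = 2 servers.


rho = lambda / (c * mu) = 16.1 / (2 * 31.3) = 0.2572

0.2572


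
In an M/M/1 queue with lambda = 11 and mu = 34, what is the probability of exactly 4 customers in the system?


rho = 11/34; P(n) = (1-rho)*rho^n = (1-11/34)*(11/34)^4 = 0.0074

0.0074


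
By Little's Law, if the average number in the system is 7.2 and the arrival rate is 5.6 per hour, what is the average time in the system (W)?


W = L / lambda = 7.2 / 5.6 = 1.2857 hours

1.2857 hours


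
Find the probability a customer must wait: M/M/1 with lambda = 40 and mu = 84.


P(wait) = rho = lambda/mu = 40/84 = 0.4762

0.4762


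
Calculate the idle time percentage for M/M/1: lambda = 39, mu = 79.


Idle fraction = (1 - rho) * 100 = (1 - 39/79) * 100 = 50.6%

50.6%


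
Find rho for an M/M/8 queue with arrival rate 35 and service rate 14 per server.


rho = lambda/(c*mu) = 35/(8*14) = 0.3125

0.3125


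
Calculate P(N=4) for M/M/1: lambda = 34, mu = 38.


rho = 34/38; P(n) = (1-rho)*rho^n = (1-34/38)*(34/38)^4 = 0.0675

0.0675


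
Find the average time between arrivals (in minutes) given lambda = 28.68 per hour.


Mean interarrival time = 60/lambda = 60/28.68 = 2.09 minutes

2.09 minutes


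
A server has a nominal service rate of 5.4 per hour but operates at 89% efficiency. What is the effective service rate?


Effective rate = mu * efficiency = 5.4 * 0.89 = 4.81 per hour

4.81 per hour


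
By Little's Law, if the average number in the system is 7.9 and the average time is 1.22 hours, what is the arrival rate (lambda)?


lambda = L / W = 7.9 / 1.22 = 6.48 per hour

6.48 per hour


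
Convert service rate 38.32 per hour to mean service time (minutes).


Mean service time = 60/mu = 60/38.32 = 1.57 minutes

1.57 minutes


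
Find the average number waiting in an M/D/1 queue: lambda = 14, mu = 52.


M/D/1: Lq = rho^2 / (2*(1-rho)) where rho = 14/52; Lq = 0.05

0.05


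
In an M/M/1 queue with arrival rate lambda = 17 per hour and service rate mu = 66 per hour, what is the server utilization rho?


rho = lambda/mu = 17/66 = 0.2576

0.2576


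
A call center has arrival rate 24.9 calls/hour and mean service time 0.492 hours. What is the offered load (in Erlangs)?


Offered load a = lambda * E[S] = 24.9 * 0.492 = 12.25 Erlangs

12.25 Erlangs


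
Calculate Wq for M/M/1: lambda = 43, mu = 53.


rho = 43/53; Wq = rho/(mu - lambda) = 0.0811 hours

0.0811 hours


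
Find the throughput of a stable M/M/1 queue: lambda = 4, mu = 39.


For a stable queue (lambda < mu), throughput = lambda = 4 per hour

4 per hour


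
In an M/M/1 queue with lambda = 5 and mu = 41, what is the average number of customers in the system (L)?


rho = 5/41; L = rho/(1-rho) = 0.14

0.14


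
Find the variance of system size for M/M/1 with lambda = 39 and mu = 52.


rho = 39/52; Var(N) = rho/(1-rho)^2 = 12.0

12.0


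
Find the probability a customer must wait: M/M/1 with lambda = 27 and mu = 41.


P(wait) = rho = lambda/mu = 27/41 = 0.6585

0.6585


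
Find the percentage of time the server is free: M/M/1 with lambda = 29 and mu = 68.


Idle fraction = (1 - rho) * 100 = (1 - 29/68) * 100 = 57.4%

57.4%


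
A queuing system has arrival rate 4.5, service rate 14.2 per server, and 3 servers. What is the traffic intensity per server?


rho = lambda / (c * mu) = 4.5 / (3 * 14.2) = 0.1056

0.1056


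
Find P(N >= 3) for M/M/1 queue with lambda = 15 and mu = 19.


P(N >= 3) = rho^3 = (15/19)^3 = 0.4921

0.4921


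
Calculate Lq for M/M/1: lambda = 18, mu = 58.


rho = 18/58; Lq = rho^2/(1-rho) = 0.14

0.14


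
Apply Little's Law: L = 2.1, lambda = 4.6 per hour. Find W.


W = L / lambda = 2.1 / 4.6 = 0.4565 hours

0.4565 hours


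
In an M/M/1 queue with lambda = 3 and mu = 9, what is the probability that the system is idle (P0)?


P0 = 1 - rho = 1 - 3/9 = 0.6667

0.6667


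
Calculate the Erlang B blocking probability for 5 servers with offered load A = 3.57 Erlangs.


B(N,A) = (A^N/N!) / sum(A^k/k!, k=0..N) with N=5, A=3.57 = 0.1604

0.1604


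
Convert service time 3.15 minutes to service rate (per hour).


mu = 60 / avg_service_time = 60 / 3.15 = 19.05 per hour

19.05 per hour


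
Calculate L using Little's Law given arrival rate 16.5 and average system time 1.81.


L = lambda * W = 16.5 * 1.81 = 29.87

29.87


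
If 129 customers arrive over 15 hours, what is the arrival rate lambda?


lambda = total arrivals / time = 129 / 15 = 8.6 per hour

8.6 per hour


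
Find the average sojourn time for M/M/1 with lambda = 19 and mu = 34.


W = 1/(mu - lambda) = 1/(34 - 19) = 0.0667 hours

0.0667 hours


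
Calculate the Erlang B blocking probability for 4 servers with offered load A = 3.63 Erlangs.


B(N,A) = (A^N/N!) / sum(A^k/k!, k=0..N) with N=4, A=3.63 = 0.2738

0.2738


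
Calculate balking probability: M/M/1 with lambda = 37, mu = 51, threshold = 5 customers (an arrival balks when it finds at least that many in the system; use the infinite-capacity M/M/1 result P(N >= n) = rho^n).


P(N >= 5) = rho^5 = (37/51)^5 = 0.201

0.201


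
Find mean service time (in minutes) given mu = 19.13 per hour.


Mean service time = 60/mu = 60/19.13 = 3.14 minutes

3.14 minutes


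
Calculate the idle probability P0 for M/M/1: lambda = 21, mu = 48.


P0 = 1 - rho = 1 - 21/48 = 0.5625

0.5625


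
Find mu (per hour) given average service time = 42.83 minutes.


mu = 60 / avg_service_time = 60 / 42.83 = 1.4 per hour

1.4 per hour


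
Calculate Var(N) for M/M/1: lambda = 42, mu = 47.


rho = 42/47; Var(N) = rho/(1-rho)^2 = 78.96

78.96


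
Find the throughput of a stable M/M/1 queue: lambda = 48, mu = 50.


For a stable queue (lambda < mu), throughput = lambda = 48 per hour

48 per hour


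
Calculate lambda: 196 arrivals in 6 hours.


lambda = total arrivals / time = 196 / 6 = 32.67 per hour

32.67 per hour


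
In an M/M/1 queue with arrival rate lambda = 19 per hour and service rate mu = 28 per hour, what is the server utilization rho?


rho = lambda/mu = 19/28 = 0.6786

0.6786


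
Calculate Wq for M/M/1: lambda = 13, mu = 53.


rho = 13/53; Wq = rho/(mu - lambda) = 0.0061 hours

0.0061 hours


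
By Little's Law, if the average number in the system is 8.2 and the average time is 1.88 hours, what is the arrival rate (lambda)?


lambda = L / W = 8.2 / 1.88 = 4.36 per hour

4.36 per hour


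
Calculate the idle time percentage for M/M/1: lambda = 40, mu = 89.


Idle fraction = (1 - rho) * 100 = (1 - 40/89) * 100 = 55.1%

55.1%


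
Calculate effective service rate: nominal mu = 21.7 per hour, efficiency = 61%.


Effective rate = mu * efficiency = 21.7 * 0.61 = 13.24 per hour

13.24 per hour


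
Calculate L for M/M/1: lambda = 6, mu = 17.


rho = 6/17; L = rho/(1-rho) = 0.55

0.55


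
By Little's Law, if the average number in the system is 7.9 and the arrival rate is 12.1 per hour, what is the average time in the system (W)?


W = L / lambda = 7.9 / 12.1 = 0.6529 hours

0.6529 hours


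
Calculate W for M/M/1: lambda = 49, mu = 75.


W = 1/(mu - lambda) = 1/(75 - 49) = 0.0385 hours

0.0385 hours


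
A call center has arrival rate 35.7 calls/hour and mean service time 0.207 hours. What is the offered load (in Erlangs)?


Offered load a = lambda * E[S] = 35.7 * 0.207 = 7.39 Erlangs

7.39 Erlangs


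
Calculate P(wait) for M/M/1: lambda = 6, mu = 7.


P(wait) = rho = lambda/mu = 6/7 = 0.8571

0.8571


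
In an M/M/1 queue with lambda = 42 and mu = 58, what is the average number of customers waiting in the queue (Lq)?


rho = 42/58; Lq = rho^2/(1-rho) = 1.9

1.9


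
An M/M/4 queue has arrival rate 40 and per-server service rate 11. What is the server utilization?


rho = lambda/(c*mu) = 40/(4*11) = 0.9091

0.9091


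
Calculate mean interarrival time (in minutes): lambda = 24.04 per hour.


Mean interarrival time = 60/lambda = 60/24.04 = 2.5 minutes

2.5 minutes


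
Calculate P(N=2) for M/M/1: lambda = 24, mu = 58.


rho = 24/58; P(n) = (1-rho)*rho^n = (1-24/58)*(24/58)^2 = 0.1004

0.1004


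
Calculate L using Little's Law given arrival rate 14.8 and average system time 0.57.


L = lambda * W = 14.8 * 0.57 = 8.44

8.44


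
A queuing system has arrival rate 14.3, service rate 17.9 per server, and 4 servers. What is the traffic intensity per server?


rho = lambda / (c * mu) = 14.3 / (4 * 17.9) = 0.1997

0.1997


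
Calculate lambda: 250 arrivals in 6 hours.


lambda = total arrivals / time = 250 / 6 = 41.67 per hour

41.67 per hour


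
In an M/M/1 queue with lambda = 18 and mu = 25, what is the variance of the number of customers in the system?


rho = 18/25; Var(N) = rho/(1-rho)^2 = 9.18

9.18


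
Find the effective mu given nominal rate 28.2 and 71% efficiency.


Effective rate = mu * efficiency = 28.2 * 0.71 = 20.02 per hour

20.02 per hour


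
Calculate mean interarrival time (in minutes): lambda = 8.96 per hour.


Mean interarrival time = 60/lambda = 60/8.96 = 6.7 minutes

6.7 minutes


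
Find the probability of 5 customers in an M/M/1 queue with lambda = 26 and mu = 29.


rho = 26/29; P(n) = (1-rho)*rho^n = (1-26/29)*(26/29)^5 = 0.0599

0.0599


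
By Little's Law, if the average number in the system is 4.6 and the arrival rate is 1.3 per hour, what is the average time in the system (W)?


W = L / lambda = 4.6 / 1.3 = 3.5385 hours

3.5385 hours


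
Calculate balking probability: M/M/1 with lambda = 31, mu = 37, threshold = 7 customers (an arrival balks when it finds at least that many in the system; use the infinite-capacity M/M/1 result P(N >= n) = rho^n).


P(N >= 7) = rho^7 = (31/37)^7 = 0.2898

0.2898


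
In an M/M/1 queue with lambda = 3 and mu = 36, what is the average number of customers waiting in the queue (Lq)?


rho = 3/36; Lq = rho^2/(1-rho) = 0.01

0.01


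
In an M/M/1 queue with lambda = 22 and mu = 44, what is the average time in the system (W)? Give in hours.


W = 1/(mu - lambda) = 1/(44 - 22) = 0.0455 hours

0.0455 hours


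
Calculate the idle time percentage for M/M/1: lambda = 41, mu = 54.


Idle fraction = (1 - rho) * 100 = (1 - 41/54) * 100 = 24.1%

24.1%


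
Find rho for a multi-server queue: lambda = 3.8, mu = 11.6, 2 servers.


rho = lambda / (c * mu) = 3.8 / (2 * 11.6) = 0.1638

0.1638


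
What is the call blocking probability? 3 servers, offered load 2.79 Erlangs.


B(N,A) = (A^N/N!) / sum(A^k/k!, k=0..N) with N=3, A=2.79 = 0.3203

0.3203


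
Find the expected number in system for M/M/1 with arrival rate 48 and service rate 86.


rho = 48/86; L = rho/(1-rho) = 1.26

1.26


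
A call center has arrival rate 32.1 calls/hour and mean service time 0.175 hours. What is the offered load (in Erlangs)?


Offered load a = lambda * E[S] = 32.1 * 0.175 = 5.62 Erlangs

5.62 Erlangs


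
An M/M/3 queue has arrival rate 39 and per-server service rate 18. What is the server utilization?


rho = lambda/(c*mu) = 39/(3*18) = 0.7222

0.7222


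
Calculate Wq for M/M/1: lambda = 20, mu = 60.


rho = 20/60; Wq = rho/(mu - lambda) = 0.0083 hours

0.0083 hours


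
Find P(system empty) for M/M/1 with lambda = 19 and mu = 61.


P0 = 1 - rho = 1 - 19/61 = 0.6885

0.6885


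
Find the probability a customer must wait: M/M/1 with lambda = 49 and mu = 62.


P(wait) = rho = lambda/mu = 49/62 = 0.7903

0.7903


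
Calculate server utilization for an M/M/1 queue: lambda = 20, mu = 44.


rho = lambda/mu = 20/44 = 0.4545

0.4545


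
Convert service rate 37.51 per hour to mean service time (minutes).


Mean service time = 60/mu = 60/37.51 = 1.6 minutes

1.6 minutes


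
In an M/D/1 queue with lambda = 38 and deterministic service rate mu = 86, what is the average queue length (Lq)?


M/D/1: Lq = rho^2 / (2*(1-rho)) where rho = 38/86; Lq = 0.17

0.17


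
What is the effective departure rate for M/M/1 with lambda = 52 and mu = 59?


For a stable queue (lambda < mu), throughput = lambda = 52 per hour

52 per hour


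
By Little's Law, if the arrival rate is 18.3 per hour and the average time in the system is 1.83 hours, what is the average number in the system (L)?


L = lambda * W = 18.3 * 1.83 = 33.49

33.49


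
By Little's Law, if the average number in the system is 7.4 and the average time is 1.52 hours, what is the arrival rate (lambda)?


lambda = L / W = 7.4 / 1.52 = 4.87 per hour

4.87 per hour


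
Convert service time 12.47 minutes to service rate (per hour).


mu = 60 / avg_service_time = 60 / 12.47 = 4.81 per hour

4.81 per hour


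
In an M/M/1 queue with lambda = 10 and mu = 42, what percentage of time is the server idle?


Idle fraction = (1 - rho) * 100 = (1 - 10/42) * 100 = 76.2%

76.2%


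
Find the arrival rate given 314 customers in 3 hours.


lambda = total arrivals / time = 314 / 3 = 104.67 per hour

104.67 per hour


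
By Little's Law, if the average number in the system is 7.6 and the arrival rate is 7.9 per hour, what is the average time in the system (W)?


W = L / lambda = 7.6 / 7.9 = 0.962 hours

0.962 hours


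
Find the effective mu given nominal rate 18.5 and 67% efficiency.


Effective rate = mu * efficiency = 18.5 * 0.67 = 12.4 per hour

12.4 per hour


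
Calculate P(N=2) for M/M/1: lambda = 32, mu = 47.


rho = 32/47; P(n) = (1-rho)*rho^n = (1-32/47)*(32/47)^2 = 0.1479

0.1479


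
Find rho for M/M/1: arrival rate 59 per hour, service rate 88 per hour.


rho = lambda/mu = 59/88 = 0.6705

0.6705


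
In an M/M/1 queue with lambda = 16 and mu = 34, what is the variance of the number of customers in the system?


rho = 16/34; Var(N) = rho/(1-rho)^2 = 1.68

1.68


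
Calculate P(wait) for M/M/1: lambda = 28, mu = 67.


P(wait) = rho = lambda/mu = 28/67 = 0.4179

0.4179


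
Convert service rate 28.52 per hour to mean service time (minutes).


Mean service time = 60/mu = 60/28.52 = 2.1 minutes

2.1 minutes


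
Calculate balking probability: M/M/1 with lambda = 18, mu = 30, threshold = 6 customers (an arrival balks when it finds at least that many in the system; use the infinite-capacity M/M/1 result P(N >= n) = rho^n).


P(N >= 6) = rho^6 = (18/30)^6 = 0.0467

0.0467


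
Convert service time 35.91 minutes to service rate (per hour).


mu = 60 / avg_service_time = 60 / 35.91 = 1.67 per hour

1.67 per hour


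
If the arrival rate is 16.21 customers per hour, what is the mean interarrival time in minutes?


Mean interarrival time = 60/lambda = 60/16.21 = 3.7 minutes

3.7 minutes


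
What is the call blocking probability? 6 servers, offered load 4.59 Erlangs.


B(N,A) = (A^N/N!) / sum(A^k/k!, k=0..N) with N=6, A=4.59 = 0.1609

0.1609


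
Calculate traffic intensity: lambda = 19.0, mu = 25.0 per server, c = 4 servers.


rho = lambda / (c * mu) = 19.0 / (4 * 25.0) = 0.19

0.19


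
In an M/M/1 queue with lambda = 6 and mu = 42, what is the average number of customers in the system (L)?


rho = 6/42; L = rho/(1-rho) = 0.17

0.17


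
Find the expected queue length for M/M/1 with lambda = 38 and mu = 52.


rho = 38/52; Lq = rho^2/(1-rho) = 1.98

1.98


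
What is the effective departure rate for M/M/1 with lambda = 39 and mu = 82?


For a stable queue (lambda < mu), throughput = lambda = 39 per hour

39 per hour


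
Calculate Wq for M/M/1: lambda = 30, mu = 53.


rho = 30/53; Wq = rho/(mu - lambda) = 0.0246 hours

0.0246 hours


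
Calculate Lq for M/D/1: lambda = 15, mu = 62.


M/D/1: Lq = rho^2 / (2*(1-rho)) where rho = 15/62; Lq = 0.04

0.04


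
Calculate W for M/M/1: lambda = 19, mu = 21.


W = 1/(mu - lambda) = 1/(21 - 19) = 0.5 hours

0.5 hours


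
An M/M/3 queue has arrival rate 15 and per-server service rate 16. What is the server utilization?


rho = lambda/(c*mu) = 15/(3*16) = 0.3125

0.3125


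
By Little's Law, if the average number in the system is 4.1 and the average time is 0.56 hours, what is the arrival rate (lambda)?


lambda = L / W = 4.1 / 0.56 = 7.32 per hour

7.32 per hour


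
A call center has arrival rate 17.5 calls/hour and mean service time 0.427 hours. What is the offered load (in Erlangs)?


Offered load a = lambda * E[S] = 17.5 * 0.427 = 7.47 Erlangs

7.47 Erlangs


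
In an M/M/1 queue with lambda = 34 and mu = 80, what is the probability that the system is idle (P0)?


P0 = 1 - rho = 1 - 34/80 = 0.575

0.575


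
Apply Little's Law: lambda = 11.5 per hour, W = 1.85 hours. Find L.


L = lambda * W = 11.5 * 1.85 = 21.28

21.28


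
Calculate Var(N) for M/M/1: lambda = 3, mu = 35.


rho = 3/35; Var(N) = rho/(1-rho)^2 = 0.1

0.1


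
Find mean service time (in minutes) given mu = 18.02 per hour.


Mean service time = 60/mu = 60/18.02 = 3.33 minutes

3.33 minutes


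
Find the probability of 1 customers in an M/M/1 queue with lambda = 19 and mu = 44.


rho = 19/44; P(n) = (1-rho)*rho^n = (1-19/44)*(19/44)^1 = 0.2454

0.2454


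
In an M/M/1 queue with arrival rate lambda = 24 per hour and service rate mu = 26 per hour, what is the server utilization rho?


rho = lambda/mu = 24/26 = 0.9231

0.9231


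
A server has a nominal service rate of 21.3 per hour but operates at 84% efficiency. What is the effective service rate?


Effective rate = mu * efficiency = 21.3 * 0.84 = 17.89 per hour

17.89 per hour


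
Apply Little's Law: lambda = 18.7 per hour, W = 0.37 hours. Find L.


L = lambda * W = 18.7 * 0.37 = 6.92

6.92


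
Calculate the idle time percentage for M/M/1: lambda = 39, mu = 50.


Idle fraction = (1 - rho) * 100 = (1 - 39/50) * 100 = 22.0%

22.0%


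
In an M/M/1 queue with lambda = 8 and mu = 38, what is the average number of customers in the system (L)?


rho = 8/38; L = rho/(1-rho) = 0.27

0.27


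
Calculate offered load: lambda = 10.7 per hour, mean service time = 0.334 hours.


Offered load a = lambda * E[S] = 10.7 * 0.334 = 3.57 Erlangs

3.57 Erlangs


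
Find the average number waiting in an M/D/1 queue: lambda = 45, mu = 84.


M/D/1: Lq = rho^2 / (2*(1-rho)) where rho = 45/84; Lq = 0.31

0.31


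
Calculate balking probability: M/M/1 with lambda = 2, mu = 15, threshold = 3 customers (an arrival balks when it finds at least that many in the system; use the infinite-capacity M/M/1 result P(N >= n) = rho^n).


P(N >= 3) = rho^3 = (2/15)^3 = 0.0024

0.0024


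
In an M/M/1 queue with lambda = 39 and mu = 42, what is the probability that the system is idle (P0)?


P0 = 1 - rho = 1 - 39/42 = 0.0714

0.0714


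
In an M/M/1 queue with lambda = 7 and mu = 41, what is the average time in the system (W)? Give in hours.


W = 1/(mu - lambda) = 1/(41 - 7) = 0.0294 hours

0.0294 hours


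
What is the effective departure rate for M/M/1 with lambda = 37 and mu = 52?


For a stable queue (lambda < mu), throughput = lambda = 37 per hour

37 per hour


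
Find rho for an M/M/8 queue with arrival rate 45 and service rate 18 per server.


rho = lambda/(c*mu) = 45/(8*18) = 0.3125

0.3125


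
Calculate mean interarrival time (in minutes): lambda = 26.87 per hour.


Mean interarrival time = 60/lambda = 60/26.87 = 2.23 minutes

2.23 minutes


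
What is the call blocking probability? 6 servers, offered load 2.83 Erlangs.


B(N,A) = (A^N/N!) / sum(A^k/k!, k=0..N) with N=6, A=2.83 = 0.0432

0.0432


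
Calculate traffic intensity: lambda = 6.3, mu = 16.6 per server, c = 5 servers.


rho = lambda / (c * mu) = 6.3 / (5 * 16.6) = 0.0759

0.0759


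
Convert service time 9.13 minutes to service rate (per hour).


mu = 60 / avg_service_time = 60 / 9.13 = 6.57 per hour

6.57 per hour


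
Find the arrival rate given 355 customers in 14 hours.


lambda = total arrivals / time = 355 / 14 = 25.36 per hour

25.36 per hour


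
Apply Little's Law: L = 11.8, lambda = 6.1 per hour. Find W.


W = L / lambda = 11.8 / 6.1 = 1.9344 hours

1.9344 hours


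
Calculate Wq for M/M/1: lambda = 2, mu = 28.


rho = 2/28; Wq = rho/(mu - lambda) = 0.0027 hours

0.0027 hours


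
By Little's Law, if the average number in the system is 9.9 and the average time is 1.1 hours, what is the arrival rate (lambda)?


lambda = L / W = 9.9 / 1.1 = 9.0 per hour

9.0 per hour


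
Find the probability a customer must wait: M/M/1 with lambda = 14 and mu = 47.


P(wait) = rho = lambda/mu = 14/47 = 0.2979

0.2979


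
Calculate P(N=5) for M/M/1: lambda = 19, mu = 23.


rho = 19/23; P(n) = (1-rho)*rho^n = (1-19/23)*(19/23)^5 = 0.0669

0.0669


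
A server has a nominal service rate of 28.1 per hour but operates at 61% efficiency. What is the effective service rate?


Effective rate = mu * efficiency = 28.1 * 0.61 = 17.14 per hour

17.14 per hour


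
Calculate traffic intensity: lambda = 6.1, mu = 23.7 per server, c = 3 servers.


rho = lambda / (c * mu) = 6.1 / (3 * 23.7) = 0.0858

0.0858


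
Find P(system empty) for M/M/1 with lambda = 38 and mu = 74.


P0 = 1 - rho = 1 - 38/74 = 0.4865

0.4865


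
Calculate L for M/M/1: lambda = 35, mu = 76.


rho = 35/76; L = rho/(1-rho) = 0.85

0.85


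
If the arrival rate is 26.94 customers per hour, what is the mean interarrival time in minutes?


Mean interarrival time = 60/lambda = 60/26.94 = 2.23 minutes

2.23 minutes


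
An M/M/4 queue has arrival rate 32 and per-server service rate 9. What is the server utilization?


rho = lambda/(c*mu) = 32/(4*9) = 0.8889

0.8889


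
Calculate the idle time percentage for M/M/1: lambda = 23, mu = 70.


Idle fraction = (1 - rho) * 100 = (1 - 23/70) * 100 = 67.1%

67.1%


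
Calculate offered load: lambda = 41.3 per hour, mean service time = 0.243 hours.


Offered load a = lambda * E[S] = 41.3 * 0.243 = 10.04 Erlangs

10.04 Erlangs


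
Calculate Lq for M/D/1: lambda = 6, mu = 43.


M/D/1: Lq = rho^2 / (2*(1-rho)) where rho = 6/43; Lq = 0.01

0.01


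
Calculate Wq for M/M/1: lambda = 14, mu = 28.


rho = 14/28; Wq = rho/(mu - lambda) = 0.0357 hours

0.0357 hours


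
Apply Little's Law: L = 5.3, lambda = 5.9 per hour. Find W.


W = L / lambda = 5.3 / 5.9 = 0.8983 hours

0.8983 hours


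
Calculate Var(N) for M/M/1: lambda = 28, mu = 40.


rho = 28/40; Var(N) = rho/(1-rho)^2 = 7.78

7.78


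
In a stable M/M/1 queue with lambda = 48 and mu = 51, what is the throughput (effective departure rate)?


For a stable queue (lambda < mu), throughput = lambda = 48 per hour

48 per hour


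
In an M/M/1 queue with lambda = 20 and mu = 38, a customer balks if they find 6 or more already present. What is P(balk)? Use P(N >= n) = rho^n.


P(N >= 6) = rho^6 = (20/38)^6 = 0.0213

0.0213


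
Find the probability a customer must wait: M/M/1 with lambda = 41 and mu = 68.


P(wait) = rho = lambda/mu = 41/68 = 0.6029

0.6029


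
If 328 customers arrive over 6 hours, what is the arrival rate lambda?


lambda = total arrivals / time = 328 / 6 = 54.67 per hour

54.67 per hour


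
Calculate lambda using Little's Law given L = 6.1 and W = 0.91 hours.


lambda = L / W = 6.1 / 0.91 = 6.7 per hour

6.7 per hour


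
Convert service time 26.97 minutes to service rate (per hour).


mu = 60 / avg_service_time = 60 / 26.97 = 2.22 per hour

2.22 per hour


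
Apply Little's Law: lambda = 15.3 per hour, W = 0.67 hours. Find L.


L = lambda * W = 15.3 * 0.67 = 10.25

10.25


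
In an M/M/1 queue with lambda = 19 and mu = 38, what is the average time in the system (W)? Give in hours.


W = 1/(mu - lambda) = 1/(38 - 19) = 0.0526 hours

0.0526 hours


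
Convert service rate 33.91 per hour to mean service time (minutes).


Mean service time = 60/mu = 60/33.91 = 1.77 minutes

1.77 minutes


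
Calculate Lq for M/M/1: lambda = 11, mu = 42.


rho = 11/42; Lq = rho^2/(1-rho) = 0.09

0.09


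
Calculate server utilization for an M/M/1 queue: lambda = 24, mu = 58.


rho = lambda/mu = 24/58 = 0.4138

0.4138


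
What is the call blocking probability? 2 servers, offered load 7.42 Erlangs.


B(N,A) = (A^N/N!) / sum(A^k/k!, k=0..N) with N=2, A=7.42 = 0.7658

0.7658


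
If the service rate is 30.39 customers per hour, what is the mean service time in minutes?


Mean service time = 60/mu = 60/30.39 = 1.97 minutes

1.97 minutes


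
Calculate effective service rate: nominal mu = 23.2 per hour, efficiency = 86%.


Effective rate = mu * efficiency = 23.2 * 0.86 = 19.95 per hour

19.95 per hour


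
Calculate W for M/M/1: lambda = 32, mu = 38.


W = 1/(mu - lambda) = 1/(38 - 32) = 0.1667 hours

0.1667 hours


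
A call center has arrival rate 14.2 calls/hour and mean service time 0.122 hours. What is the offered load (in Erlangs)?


Offered load a = lambda * E[S] = 14.2 * 0.122 = 1.73 Erlangs

1.73 Erlangs


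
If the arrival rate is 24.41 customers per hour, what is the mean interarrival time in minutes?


Mean interarrival time = 60/lambda = 60/24.41 = 2.46 minutes

2.46 minutes


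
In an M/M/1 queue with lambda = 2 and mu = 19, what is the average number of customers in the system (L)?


rho = 2/19; L = rho/(1-rho) = 0.12

0.12


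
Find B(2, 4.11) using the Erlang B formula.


B(N,A) = (A^N/N!) / sum(A^k/k!, k=0..N) with N=2, A=4.11 = 0.623

0.623


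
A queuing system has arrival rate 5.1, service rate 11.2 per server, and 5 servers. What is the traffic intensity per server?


rho = lambda / (c * mu) = 5.1 / (5 * 11.2) = 0.0911

0.0911


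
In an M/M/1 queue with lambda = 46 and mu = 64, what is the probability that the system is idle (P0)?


P0 = 1 - rho = 1 - 46/64 = 0.2813

0.2813


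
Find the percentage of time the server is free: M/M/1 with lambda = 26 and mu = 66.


Idle fraction = (1 - rho) * 100 = (1 - 26/66) * 100 = 60.6%

60.6%


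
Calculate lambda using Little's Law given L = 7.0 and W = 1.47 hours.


lambda = L / W = 7.0 / 1.47 = 4.76 per hour

4.76 per hour


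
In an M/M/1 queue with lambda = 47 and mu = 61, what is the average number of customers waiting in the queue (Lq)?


rho = 47/61; Lq = rho^2/(1-rho) = 2.59

2.59


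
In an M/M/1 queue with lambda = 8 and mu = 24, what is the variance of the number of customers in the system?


rho = 8/24; Var(N) = rho/(1-rho)^2 = 0.75

0.75


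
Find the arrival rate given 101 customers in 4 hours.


lambda = total arrivals / time = 101 / 4 = 25.25 per hour

25.25 per hour


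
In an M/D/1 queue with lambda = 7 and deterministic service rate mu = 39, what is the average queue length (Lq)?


M/D/1: Lq = rho^2 / (2*(1-rho)) where rho = 7/39; Lq = 0.02

0.02


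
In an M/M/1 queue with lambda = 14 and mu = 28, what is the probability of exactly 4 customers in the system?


rho = 14/28; P(n) = (1-rho)*rho^n = (1-14/28)*(14/28)^4 = 0.0313

0.0313


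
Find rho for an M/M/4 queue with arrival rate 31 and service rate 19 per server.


rho = lambda/(c*mu) = 31/(4*19) = 0.4079

0.4079


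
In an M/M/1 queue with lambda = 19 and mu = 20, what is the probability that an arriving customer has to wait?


P(wait) = rho = lambda/mu = 19/20 = 0.95

0.95


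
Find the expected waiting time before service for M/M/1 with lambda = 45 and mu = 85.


rho = 45/85; Wq = rho/(mu - lambda) = 0.0132 hours

0.0132 hours


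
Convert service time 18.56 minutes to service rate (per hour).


mu = 60 / avg_service_time = 60 / 18.56 = 3.23 per hour

3.23 per hour


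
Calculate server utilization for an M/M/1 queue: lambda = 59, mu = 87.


rho = lambda/mu = 59/87 = 0.6782

0.6782


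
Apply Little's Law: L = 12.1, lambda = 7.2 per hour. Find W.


W = L / lambda = 12.1 / 7.2 = 1.6806 hours

1.6806 hours


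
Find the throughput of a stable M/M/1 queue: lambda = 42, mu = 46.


For a stable queue (lambda < mu), throughput = lambda = 42 per hour

42 per hour


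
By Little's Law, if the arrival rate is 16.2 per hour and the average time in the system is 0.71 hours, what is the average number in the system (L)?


L = lambda * W = 16.2 * 0.71 = 11.5

11.5
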